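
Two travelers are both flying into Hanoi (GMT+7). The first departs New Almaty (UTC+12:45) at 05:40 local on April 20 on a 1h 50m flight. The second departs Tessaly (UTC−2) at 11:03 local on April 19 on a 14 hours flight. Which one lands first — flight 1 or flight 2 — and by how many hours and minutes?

the first, by 8 hours 18 minutes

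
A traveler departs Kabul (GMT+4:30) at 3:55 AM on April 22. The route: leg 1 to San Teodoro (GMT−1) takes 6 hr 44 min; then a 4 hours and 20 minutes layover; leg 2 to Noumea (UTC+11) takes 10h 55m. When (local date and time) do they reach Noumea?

Convert departure to UTC: 3:55 AM − 4:30 = 11:25 PM UTC on Apr 21.
Add 6 hours 44 minutes leg 1 → 6:09 AM UTC (Apr 22).
Add 4 hours 20 minutes layover in San Teodoro → 10:29 AM UTC.
Add 10 hours and 55 minutes leg 2 → 9:24 PM UTC.
Noumea is UTC+11:00, so local arrival = 9:24 PM + 11:00 = 8:24 AM on Apr 23.

8:24 AM on April 23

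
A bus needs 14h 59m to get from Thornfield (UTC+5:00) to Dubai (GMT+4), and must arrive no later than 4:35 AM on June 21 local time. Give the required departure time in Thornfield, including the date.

2:36 PM on June 20

Target arrival in UTC: 4:35 AM − 4:00 = 12:35 AM on Jun 21.
Subtract 14 hours and 59 minutes → departure 9:36 AM UTC on Jun 20.
Thornfield is UTC+5:00: 9:36 AM + 5:00 = 2:36 PM on Jun 20.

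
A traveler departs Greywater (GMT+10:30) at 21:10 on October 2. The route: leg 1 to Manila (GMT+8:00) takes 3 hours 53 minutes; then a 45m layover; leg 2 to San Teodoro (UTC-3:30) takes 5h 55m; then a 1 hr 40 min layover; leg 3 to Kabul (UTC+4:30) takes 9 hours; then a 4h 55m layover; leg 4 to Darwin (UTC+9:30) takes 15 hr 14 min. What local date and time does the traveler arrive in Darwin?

Convert departure to UTC: 21:10 − 10:30 = 10:40 UTC on Oct 2.
Add 3 hours and 53 minutes leg 1 → 14:33 UTC.
Add 45 minutes layover in Manila → 15:18 UTC.
Add 5 hours and 55 minutes leg 2 → 21:13 UTC.
Add 1 hour and 40 minutes layover in San Teodoro → 22:53 UTC.
Add 9 hours leg 3 → 07:53 UTC (Oct 3).
Add 4 hours 55 minutes layover in Kabul → 12:48 UTC.
Add 15 hours 14 minutes leg 4 → 04:02 UTC (Oct 4).
Darwin is UTC+9:30, so local arrival = 04:02 + 9:30 = 13:32 on Oct 4.

13:32 on October 4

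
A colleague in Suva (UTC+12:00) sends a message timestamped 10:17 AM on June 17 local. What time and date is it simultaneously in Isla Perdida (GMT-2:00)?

8:17 PM on June 16

In UTC: 10:17 AM − 12:00 = 10:17 PM on Jun 16.
Isla Perdida is UTC−2:00: 10:17 PM − 2:00 = 8:17 PM on Jun 16.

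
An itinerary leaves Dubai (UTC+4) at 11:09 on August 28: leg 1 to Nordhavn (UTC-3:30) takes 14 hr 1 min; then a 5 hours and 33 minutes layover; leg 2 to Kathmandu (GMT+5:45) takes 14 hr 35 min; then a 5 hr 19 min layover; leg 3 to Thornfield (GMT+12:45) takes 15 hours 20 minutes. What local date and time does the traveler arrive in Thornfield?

Convert departure to UTC: 11:09 − 4:00 = 07:09 UTC on Aug 28.
Add 14 hours 1 minute leg 1 → 21:10 UTC.
Add 5 hours 33 minutes layover in Nordhavn → 02:43 UTC (Aug 29).
Add 14 hours and 35 minutes leg 2 → 17:18 UTC.
Add 5 hours 19 minutes layover in Kathmandu → 22:37 UTC.
Add 15 hours 20 minutes leg 3 → 13:57 UTC (Aug 30).
Thornfield is UTC+12:45, so local arrival = 13:57 + 12:45 = 02:42 on Aug 31.

02:42 on August 31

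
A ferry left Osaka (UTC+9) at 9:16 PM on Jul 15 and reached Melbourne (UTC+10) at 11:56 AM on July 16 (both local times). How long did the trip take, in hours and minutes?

13 hours 40 minutes

Departure in UTC: 9:16 PM − 9:00 = 12:16 PM on Jul 15.
Arrival in UTC: 11:56 AM − 10:00 = 1:56 AM on Jul 16.
Elapsed = 1:56 AM − 12:16 PM (+1 day) = 13 hours 40 minutes.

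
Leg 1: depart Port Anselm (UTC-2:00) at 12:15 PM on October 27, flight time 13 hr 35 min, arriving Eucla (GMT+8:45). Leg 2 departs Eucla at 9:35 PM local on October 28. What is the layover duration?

Convert departure to UTC: 12:15 PM + 2:00 = 2:15 PM UTC on Oct 27.
Add 13 hours and 35 minutes flight time → 3:50 AM UTC (Oct 28).
Eucla is UTC+8:45, so local arrival = 3:50 AM + 8:45 = 12:35 PM on Oct 28.
Layover = 9:35 PM − 12:35 PM = 9 hours.

9 hours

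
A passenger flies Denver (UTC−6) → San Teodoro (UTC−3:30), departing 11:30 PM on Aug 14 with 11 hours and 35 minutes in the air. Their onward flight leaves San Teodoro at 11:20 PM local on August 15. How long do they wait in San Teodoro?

9 hours 45 minutes

Convert departure to UTC: 11:30 PM + 6:00 = 5:30 AM UTC on Aug 15.
Add 11 hours and 35 minutes flight time → 5:05 PM UTC.
San Teodoro is UTC−3:30, so local arrival = 5:05 PM − 3:30 = 1:35 PM on Aug 15.
Layover = 11:20 PM − 1:35 PM = 9 hours 45 minutes.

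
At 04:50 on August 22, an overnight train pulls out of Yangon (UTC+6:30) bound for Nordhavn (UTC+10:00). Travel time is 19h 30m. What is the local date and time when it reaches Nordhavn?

Nordhavn is 3:30 ahead of Yangon.
After 19 hours 30 minutes it is 00:20 (Aug 23) in Yangon.
Shift by the zone difference: 00:20 + 3:30 = 03:50 on Aug 23 in Nordhavn.

03:50 on Aug 23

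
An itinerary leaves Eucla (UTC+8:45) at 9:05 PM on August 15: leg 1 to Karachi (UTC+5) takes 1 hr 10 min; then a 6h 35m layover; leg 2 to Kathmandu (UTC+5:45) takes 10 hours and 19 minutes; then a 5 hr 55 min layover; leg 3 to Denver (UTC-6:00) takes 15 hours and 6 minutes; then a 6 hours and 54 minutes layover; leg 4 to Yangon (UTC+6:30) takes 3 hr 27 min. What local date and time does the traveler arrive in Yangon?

Convert departure to UTC: 9:05 PM − 8:45 = 12:20 PM UTC on Aug 15.
Add 1 hour and 10 minutes leg 1 → 1:30 PM UTC.
Add 6 hours and 35 minutes layover in Karachi → 8:05 PM UTC.
Add 10 hours 19 minutes leg 2 → 6:24 AM UTC (Aug 16).
Add 5 hours 55 minutes layover in Kathmandu → 12:19 PM UTC.
Add 15 hours 6 minutes leg 3 → 3:25 AM UTC (Aug 17).
Add 6 hours and 54 minutes layover in Denver → 10:19 AM UTC.
Add 3 hours 27 minutes leg 4 → 1:46 PM UTC.
Yangon is UTC+6:30, so local arrival = 1:46 PM + 6:30 = 8:16 PM on Aug 17.

8:16 PM on August 17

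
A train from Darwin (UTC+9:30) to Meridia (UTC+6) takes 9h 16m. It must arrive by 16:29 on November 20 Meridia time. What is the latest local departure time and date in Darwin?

10:43 on November 20

Target arrival in UTC: 16:29 − 6:00 = 10:29 on Nov 20.
Subtract 9 hours 16 minutes → departure 01:13 UTC on Nov 20.
Darwin is UTC+9:30: 01:13 + 9:30 = 10:43 on Nov 20.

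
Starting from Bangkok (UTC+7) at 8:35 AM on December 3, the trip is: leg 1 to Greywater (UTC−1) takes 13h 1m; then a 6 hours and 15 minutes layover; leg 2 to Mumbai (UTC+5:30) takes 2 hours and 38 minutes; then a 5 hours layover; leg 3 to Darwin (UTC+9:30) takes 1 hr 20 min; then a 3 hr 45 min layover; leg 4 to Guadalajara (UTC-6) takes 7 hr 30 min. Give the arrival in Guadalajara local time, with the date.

11:04 AM on Dec 4

Convert departure to UTC: 8:35 AM − 7:00 = 1:35 AM UTC on Dec 3.
Add 13 hours and 1 minute leg 1 → 2:36 PM UTC.
Add 6 hours and 15 minutes layover in Greywater → 8:51 PM UTC.
Add 2 hours 38 minutes leg 2 → 11:29 PM UTC.
Add 5 hours layover in Mumbai → 4:29 AM UTC (Dec 4).
Add 1 hour 20 minutes leg 3 → 5:49 AM UTC.
Add 3 hours and 45 minutes layover in Darwin → 9:34 AM UTC.
Add 7 hours 30 minutes leg 4 → 5:04 PM UTC.
Guadalajara is UTC−6:00, so local arrival = 5:04 PM − 6:00 = 11:04 AM on Dec 4.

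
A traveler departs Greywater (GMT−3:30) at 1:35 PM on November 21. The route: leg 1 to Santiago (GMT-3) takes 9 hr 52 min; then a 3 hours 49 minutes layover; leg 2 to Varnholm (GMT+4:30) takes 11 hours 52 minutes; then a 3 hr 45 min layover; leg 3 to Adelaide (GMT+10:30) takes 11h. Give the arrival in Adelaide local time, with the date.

7:53 PM on November 23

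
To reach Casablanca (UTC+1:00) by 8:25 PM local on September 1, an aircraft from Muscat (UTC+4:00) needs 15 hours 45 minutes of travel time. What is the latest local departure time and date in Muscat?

7:40 AM on September 1

Target arrival in UTC: 8:25 PM − 1:00 = 7:25 PM on Sep 1.
Subtract 15 hours and 45 minutes → departure 3:40 AM UTC on Sep 1.
Muscat is UTC+4:00: 3:40 AM + 4:00 = 7:40 AM on Sep 1.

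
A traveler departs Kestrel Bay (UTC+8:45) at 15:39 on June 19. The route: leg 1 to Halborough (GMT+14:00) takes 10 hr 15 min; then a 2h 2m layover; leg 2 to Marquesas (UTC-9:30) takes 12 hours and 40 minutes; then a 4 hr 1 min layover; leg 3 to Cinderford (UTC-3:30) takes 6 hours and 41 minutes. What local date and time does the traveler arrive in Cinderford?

15:03 on Jun 20

Convert departure to UTC: 15:39 − 8:45 = 06:54 UTC on Jun 19.
Add 10 hours 15 minutes leg 1 → 17:09 UTC.
Add 2 hours and 2 minutes layover in Halborough → 19:11 UTC.
Add 12 hours 40 minutes leg 2 → 07:51 UTC (Jun 20).
Add 4 hours and 1 minute layover in Marquesas → 11:52 UTC.
Add 6 hours and 41 minutes leg 3 → 18:33 UTC.
Cinderford is UTC−3:30, so local arrival = 18:33 − 3:30 = 15:03 on Jun 20.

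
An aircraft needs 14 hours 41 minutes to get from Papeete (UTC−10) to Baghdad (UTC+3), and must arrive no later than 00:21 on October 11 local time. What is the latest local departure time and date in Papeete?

20:40 on October 9

Target arrival in UTC: 00:21 − 3:00 = 21:21 on Oct 10.
Subtract 14 hours 41 minutes → departure 06:40 UTC on Oct 10.
Papeete is UTC−10:00: 06:40 − 10:00 = 20:40 on Oct 9.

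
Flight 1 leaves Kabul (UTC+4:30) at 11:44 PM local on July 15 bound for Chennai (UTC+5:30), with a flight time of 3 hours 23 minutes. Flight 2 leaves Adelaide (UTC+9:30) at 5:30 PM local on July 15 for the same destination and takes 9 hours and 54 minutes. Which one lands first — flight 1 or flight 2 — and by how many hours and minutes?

Flight 1 in UTC: 11:44 PM − 4:30 = 7:14 PM on Jul 15.
+3 hours 23 minutes → arrive 10:37 PM UTC on Jul 15.
Flight 2 in UTC: 5:30 PM − 9:30 = 8:00 AM on Jul 15.
+9 hours 54 minutes → arrive 5:54 PM UTC on Jul 15.
Flight 2 lands earlier by 4 hours 43 minutes.

the second, by 4 hours 43 minutes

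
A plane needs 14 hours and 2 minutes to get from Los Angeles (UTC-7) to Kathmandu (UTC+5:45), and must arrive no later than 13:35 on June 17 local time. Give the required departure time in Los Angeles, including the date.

Target arrival in UTC: 13:35 − 5:45 = 07:50 on Jun 17.
Subtract 14 hours 2 minutes → departure 17:48 UTC on Jun 16.
Los Angeles is UTC−7:00: 17:48 − 7:00 = 10:48 on Jun 16.

10:48 on June 16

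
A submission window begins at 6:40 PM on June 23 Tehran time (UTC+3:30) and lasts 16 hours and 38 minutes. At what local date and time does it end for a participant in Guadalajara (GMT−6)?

1:48 AM on June 24

Convert start to UTC: 6:40 PM − 3:30 = 3:10 PM UTC on Jun 23.
Add 16 hours 38 minutes duration → 7:48 AM UTC (Jun 24).
Guadalajara is UTC−6:00, so local end time = 7:48 AM − 6:00 = 1:48 AM on Jun 24.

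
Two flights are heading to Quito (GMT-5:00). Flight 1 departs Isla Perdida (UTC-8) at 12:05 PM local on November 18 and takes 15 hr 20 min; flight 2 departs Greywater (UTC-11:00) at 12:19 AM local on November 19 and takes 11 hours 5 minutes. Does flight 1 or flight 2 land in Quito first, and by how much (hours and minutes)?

Flight 1 in UTC: 12:05 PM + 8:00 = 8:05 PM on Nov 18.
+15 hours and 20 minutes → arrive 11:25 AM UTC on Nov 19.
Flight 2 in UTC: 12:19 AM + 11:00 = 11:19 AM on Nov 19.
+11 hours 5 minutes → arrive 10:24 PM UTC on Nov 19.
Flight 1 lands earlier by 10 hours 59 minutes.

the first, by 10 hours 59 minutes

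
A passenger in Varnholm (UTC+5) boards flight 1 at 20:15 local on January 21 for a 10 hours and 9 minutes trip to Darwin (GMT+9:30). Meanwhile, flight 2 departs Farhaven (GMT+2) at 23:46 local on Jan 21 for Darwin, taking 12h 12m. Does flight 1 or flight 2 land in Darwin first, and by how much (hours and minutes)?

the first, by 8 hours 34 minutes

Flight 1 in UTC: 20:15 − 5:00 = 15:15 on Jan 21.
+10 hours and 9 minutes → arrive 01:24 UTC on Jan 22.
Flight 2 in UTC: 23:46 − 2:00 = 21:46 on Jan 21.
+12 hours and 12 minutes → arrive 09:58 UTC on Jan 22.
Flight 1 lands earlier by 8 hours 34 minutes.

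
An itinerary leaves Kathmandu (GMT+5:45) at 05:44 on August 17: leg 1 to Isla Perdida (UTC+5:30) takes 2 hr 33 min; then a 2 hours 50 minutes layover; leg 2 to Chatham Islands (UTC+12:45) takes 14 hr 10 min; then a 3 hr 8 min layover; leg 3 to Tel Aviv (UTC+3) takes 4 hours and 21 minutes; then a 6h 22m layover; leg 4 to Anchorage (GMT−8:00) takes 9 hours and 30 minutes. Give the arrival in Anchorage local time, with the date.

Convert departure to UTC: 05:44 − 5:45 = 23:59 UTC on Aug 16.
Add 2 hours 33 minutes leg 1 → 02:32 UTC (Aug 17).
Add 2 hours and 50 minutes layover in Isla Perdida → 05:22 UTC.
Add 14 hours 10 minutes leg 2 → 19:32 UTC.
Add 3 hours and 8 minutes layover in Chatham Islands → 22:40 UTC.
Add 4 hours 21 minutes leg 3 → 03:01 UTC (Aug 18).
Add 6 hours and 22 minutes layover in Tel Aviv → 09:23 UTC.
Add 9 hours and 30 minutes leg 4 → 18:53 UTC.
Anchorage is UTC−8:00, so local arrival = 18:53 − 8:00 = 10:53 on Aug 18.

10:53 on August 18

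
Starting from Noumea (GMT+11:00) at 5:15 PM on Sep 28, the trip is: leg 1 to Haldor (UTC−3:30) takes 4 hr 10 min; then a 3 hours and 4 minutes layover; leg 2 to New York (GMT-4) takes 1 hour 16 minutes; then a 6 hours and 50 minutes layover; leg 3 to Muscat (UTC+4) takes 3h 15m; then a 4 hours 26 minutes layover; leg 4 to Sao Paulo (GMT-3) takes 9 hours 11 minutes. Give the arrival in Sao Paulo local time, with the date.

Convert departure to UTC: 5:15 PM − 11:00 = 6:15 AM UTC on Sep 28.
Add 4 hours 10 minutes leg 1 → 10:25 AM UTC.
Add 3 hours and 4 minutes layover in Haldor → 1:29 PM UTC.
Add 1 hour and 16 minutes leg 2 → 2:45 PM UTC.
Add 6 hours and 50 minutes layover in New York → 9:35 PM UTC.
Add 3 hours 15 minutes leg 3 → 12:50 AM UTC (Sep 29).
Add 4 hours 26 minutes layover in Muscat → 5:16 AM UTC.
Add 9 hours and 11 minutes leg 4 → 2:27 PM UTC.
Sao Paulo is UTC−3:00, so local arrival = 2:27 PM − 3:00 = 11:27 AM on Sep 29.

11:27 AM on September 29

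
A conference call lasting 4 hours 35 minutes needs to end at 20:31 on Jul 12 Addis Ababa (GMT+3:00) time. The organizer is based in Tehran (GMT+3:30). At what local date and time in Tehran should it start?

16:26 on July 12

Target end time in UTC: 20:31 − 3:00 = 17:31 on Jul 12.
Subtract 4 hours and 35 minutes → start 12:56 UTC on Jul 12.
Tehran is UTC+3:30: 12:56 + 3:30 = 16:26 on Jul 12.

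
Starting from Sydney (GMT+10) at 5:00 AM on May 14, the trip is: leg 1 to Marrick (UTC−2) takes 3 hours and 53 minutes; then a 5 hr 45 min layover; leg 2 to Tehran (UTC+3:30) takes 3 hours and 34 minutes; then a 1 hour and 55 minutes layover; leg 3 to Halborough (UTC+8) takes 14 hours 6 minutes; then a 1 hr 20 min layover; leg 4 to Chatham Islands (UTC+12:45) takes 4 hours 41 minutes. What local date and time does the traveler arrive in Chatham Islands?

6:59 PM on May 15

Convert departure to UTC: 5:00 AM − 10:00 = 7:00 PM UTC on May 13.
Add 3 hours and 53 minutes leg 1 → 10:53 PM UTC.
Add 5 hours and 45 minutes layover in Marrick → 4:38 AM UTC (May 14).
Add 3 hours and 34 minutes leg 2 → 8:12 AM UTC.
Add 1 hour 55 minutes layover in Tehran → 10:07 AM UTC.
Add 14 hours 6 minutes leg 3 → 12:13 AM UTC (May 15).
Add 1 hour 20 minutes layover in Halborough → 1:33 AM UTC.
Add 4 hours and 41 minutes leg 4 → 6:14 AM UTC.
Chatham Islands is UTC+12:45, so local arrival = 6:14 AM + 12:45 = 6:59 PM on May 15.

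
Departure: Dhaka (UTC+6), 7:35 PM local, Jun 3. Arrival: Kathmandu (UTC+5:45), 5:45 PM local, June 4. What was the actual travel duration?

Departure in UTC: 7:35 PM − 6:00 = 1:35 PM on Jun 3.
Arrival in UTC: 5:45 PM − 5:45 = 12:00 PM on Jun 4.
Elapsed = 12:00 PM − 1:35 PM (+1 day) = 22 hours 25 minutes.

22 hours 25 minutes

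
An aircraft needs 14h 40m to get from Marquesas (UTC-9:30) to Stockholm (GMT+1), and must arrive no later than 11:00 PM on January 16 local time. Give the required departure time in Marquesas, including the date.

9:50 PM on Jan 15

Target arrival in UTC: 11:00 PM − 1:00 = 10:00 PM on Jan 16.
Subtract 14 hours and 40 minutes → departure 7:20 AM UTC on Jan 16.
Marquesas is UTC−9:30: 7:20 AM − 9:30 = 9:50 PM on Jan 15.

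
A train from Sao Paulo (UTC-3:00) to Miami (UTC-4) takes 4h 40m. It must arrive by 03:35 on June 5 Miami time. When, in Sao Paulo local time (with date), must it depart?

Target arrival in UTC: 03:35 + 4:00 = 07:35 on Jun 5.
Subtract 4 hours 40 minutes → departure 02:55 UTC on Jun 5.
Sao Paulo is UTC−3:00: 02:55 − 3:00 = 23:55 on Jun 4.

23:55 on June 4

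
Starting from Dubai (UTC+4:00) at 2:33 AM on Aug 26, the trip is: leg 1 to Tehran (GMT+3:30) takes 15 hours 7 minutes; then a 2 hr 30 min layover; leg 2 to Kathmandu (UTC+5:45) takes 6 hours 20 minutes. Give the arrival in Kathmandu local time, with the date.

Convert departure to UTC: 2:33 AM − 4:00 = 10:33 PM UTC on Aug 25.
Add 15 hours 7 minutes leg 1 → 1:40 PM UTC (Aug 26).
Add 2 hours and 30 minutes layover in Tehran → 4:10 PM UTC.
Add 6 hours and 20 minutes leg 2 → 10:30 PM UTC.
Kathmandu is UTC+5:45, so local arrival = 10:30 PM + 5:45 = 4:15 AM on Aug 27.

4:15 AM on August 27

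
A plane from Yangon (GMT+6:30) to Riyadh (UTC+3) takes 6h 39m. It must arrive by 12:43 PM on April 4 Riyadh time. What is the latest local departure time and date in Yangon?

9:34 AM on April 4

Target arrival in UTC: 12:43 PM − 3:00 = 9:43 AM on Apr 4.
Subtract 6 hours and 39 minutes → departure 3:04 AM UTC on Apr 4.
Yangon is UTC+6:30: 3:04 AM + 6:30 = 9:34 AM on Apr 4.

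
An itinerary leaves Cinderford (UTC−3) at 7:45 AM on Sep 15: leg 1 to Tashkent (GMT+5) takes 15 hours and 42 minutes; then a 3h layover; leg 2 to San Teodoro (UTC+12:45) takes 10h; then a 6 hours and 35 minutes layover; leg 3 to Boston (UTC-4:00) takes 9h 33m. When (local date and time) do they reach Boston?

Convert departure to UTC: 7:45 AM + 3:00 = 10:45 AM UTC on Sep 15.
Add 15 hours and 42 minutes leg 1 → 2:27 AM UTC (Sep 16).
Add 3 hours layover in Tashkent → 5:27 AM UTC.
Add 10 hours leg 2 → 3:27 PM UTC.
Add 6 hours 35 minutes layover in San Teodoro → 10:02 PM UTC.
Add 9 hours 33 minutes leg 3 → 7:35 AM UTC (Sep 17).
Boston is UTC−4:00, so local arrival = 7:35 AM − 4:00 = 3:35 AM on Sep 17.

3:35 AM on Sep 17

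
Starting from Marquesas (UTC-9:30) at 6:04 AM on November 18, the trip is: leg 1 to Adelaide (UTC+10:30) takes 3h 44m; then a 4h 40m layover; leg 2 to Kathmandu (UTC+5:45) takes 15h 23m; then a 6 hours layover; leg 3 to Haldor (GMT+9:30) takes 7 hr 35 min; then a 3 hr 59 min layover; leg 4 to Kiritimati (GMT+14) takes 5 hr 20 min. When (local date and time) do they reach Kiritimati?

4:15 AM on Nov 21

Convert departure to UTC: 6:04 AM + 9:30 = 3:34 PM UTC on Nov 18.
Add 3 hours 44 minutes leg 1 → 7:18 PM UTC.
Add 4 hours 40 minutes layover in Adelaide → 11:58 PM UTC.
Add 15 hours and 23 minutes leg 2 → 3:21 PM UTC (Nov 19).
Add 6 hours layover in Kathmandu → 9:21 PM UTC.
Add 7 hours 35 minutes leg 3 → 4:56 AM UTC (Nov 20).
Add 3 hours 59 minutes layover in Haldor → 8:55 AM UTC.
Add 5 hours and 20 minutes leg 4 → 2:15 PM UTC.
Kiritimati is UTC+14:00, so local arrival = 2:15 PM + 14:00 = 4:15 AM on Nov 21.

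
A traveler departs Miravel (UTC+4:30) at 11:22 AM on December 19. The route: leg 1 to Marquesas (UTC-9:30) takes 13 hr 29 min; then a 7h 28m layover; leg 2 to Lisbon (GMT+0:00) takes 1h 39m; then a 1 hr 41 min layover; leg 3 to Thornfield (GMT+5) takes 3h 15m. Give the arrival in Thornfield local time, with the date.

Convert departure to UTC: 11:22 AM − 4:30 = 6:52 AM UTC on Dec 19.
Add 13 hours and 29 minutes leg 1 → 8:21 PM UTC.
Add 7 hours and 28 minutes layover in Marquesas → 3:49 AM UTC (Dec 20).
Add 1 hour 39 minutes leg 2 → 5:28 AM UTC.
Add 1 hour and 41 minutes layover in Lisbon → 7:09 AM UTC.
Add 3 hours 15 minutes leg 3 → 10:24 AM UTC.
Thornfield is UTC+5:00, so local arrival = 10:24 AM + 5:00 = 3:24 PM on Dec 20.

3:24 PM on December 20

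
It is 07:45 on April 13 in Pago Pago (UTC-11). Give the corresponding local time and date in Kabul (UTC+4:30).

23:15 on Apr 13

Kabul is 15:30 ahead of Pago Pago.
Shift by the zone difference: 07:45 + 15:30 = 23:15 on Apr 13 in Kabul.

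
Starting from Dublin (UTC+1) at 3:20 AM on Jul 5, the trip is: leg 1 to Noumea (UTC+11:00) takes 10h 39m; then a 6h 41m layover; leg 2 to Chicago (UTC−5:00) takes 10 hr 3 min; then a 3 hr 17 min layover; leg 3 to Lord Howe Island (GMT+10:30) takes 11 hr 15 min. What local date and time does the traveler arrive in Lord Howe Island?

Convert departure to UTC: 3:20 AM − 1:00 = 2:20 AM UTC on Jul 5.
Add 10 hours and 39 minutes leg 1 → 12:59 PM UTC.
Add 6 hours 41 minutes layover in Noumea → 7:40 PM UTC.
Add 10 hours and 3 minutes leg 2 → 5:43 AM UTC (Jul 6).
Add 3 hours 17 minutes layover in Chicago → 9:00 AM UTC.
Add 11 hours 15 minutes leg 3 → 8:15 PM UTC.
Lord Howe Island is UTC+10:30, so local arrival = 8:15 PM + 10:30 = 6:45 AM on Jul 7.

6:45 AM on July 7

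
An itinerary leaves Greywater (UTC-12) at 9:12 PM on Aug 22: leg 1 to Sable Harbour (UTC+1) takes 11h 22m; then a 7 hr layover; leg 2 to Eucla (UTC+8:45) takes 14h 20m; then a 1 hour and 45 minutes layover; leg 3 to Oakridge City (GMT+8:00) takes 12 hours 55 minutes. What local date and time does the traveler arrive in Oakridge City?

4:34 PM on August 25

Convert departure to UTC: 9:12 PM + 12:00 = 9:12 AM UTC on Aug 23.
Add 11 hours and 22 minutes leg 1 → 8:34 PM UTC.
Add 7 hours layover in Sable Harbour → 3:34 AM UTC (Aug 24).
Add 14 hours and 20 minutes leg 2 → 5:54 PM UTC.
Add 1 hour 45 minutes layover in Eucla → 7:39 PM UTC.
Add 12 hours and 55 minutes leg 3 → 8:34 AM UTC (Aug 25).
Oakridge City is UTC+8:00, so local arrival = 8:34 AM + 8:00 = 4:34 PM on Aug 25.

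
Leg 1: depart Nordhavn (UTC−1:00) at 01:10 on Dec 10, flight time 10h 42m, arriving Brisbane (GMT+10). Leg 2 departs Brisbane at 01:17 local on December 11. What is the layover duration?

2 hours 25 minutes

Convert departure to UTC: 01:10 + 1:00 = 02:10 UTC on Dec 10.
Add 10 hours and 42 minutes flight time → 12:52 UTC.
Brisbane is UTC+10:00, so local arrival = 12:52 + 10:00 = 22:52 on Dec 10.
Layover = 01:17 − 22:52 (+1 day) = 2 hours 25 minutes.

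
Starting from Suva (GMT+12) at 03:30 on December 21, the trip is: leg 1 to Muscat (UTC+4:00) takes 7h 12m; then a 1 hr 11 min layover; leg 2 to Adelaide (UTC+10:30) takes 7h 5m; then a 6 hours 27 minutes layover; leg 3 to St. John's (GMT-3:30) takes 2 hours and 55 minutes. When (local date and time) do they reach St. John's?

12:50 on December 21

Convert departure to UTC: 03:30 − 12:00 = 15:30 UTC on Dec 20.
Add 7 hours and 12 minutes leg 1 → 22:42 UTC.
Add 1 hour 11 minutes layover in Muscat → 23:53 UTC.
Add 7 hours and 5 minutes leg 2 → 06:58 UTC (Dec 21).
Add 6 hours and 27 minutes layover in Adelaide → 13:25 UTC.
Add 2 hours 55 minutes leg 3 → 16:20 UTC.
St. John's is UTC−3:30, so local arrival = 16:20 − 3:30 = 12:50 on Dec 21.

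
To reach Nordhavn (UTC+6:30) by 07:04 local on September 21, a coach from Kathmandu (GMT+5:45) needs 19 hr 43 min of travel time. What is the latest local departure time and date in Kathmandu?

Target arrival in UTC: 07:04 − 6:30 = 00:34 on Sep 21.
Subtract 19 hours and 43 minutes → departure 04:51 UTC on Sep 20.
Kathmandu is UTC+5:45: 04:51 + 5:45 = 10:36 on Sep 20.

10:36 on Sep 20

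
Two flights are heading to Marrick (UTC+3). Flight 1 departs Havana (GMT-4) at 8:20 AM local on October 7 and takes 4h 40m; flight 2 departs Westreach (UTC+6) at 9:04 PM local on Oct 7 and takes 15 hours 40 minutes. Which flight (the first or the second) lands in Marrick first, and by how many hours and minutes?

Flight 1 in UTC: 8:20 AM + 4:00 = 12:20 PM on Oct 7.
+4 hours 40 minutes → arrive 5:00 PM UTC on Oct 7.
Flight 2 in UTC: 9:04 PM − 6:00 = 3:04 PM on Oct 7.
+15 hours and 40 minutes → arrive 6:44 AM UTC on Oct 8.
Flight 1 lands earlier by 13 hours 44 minutes.

the first, by 13 hours 44 minutes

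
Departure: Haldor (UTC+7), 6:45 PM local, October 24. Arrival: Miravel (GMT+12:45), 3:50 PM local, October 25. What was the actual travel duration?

Departure in UTC: 6:45 PM − 7:00 = 11:45 AM on Oct 24.
Arrival in UTC: 3:50 PM − 12:45 = 3:05 AM on Oct 25.
Elapsed = 3:05 AM − 11:45 AM (+1 day) = 15 hours 20 minutes.

15 hours 20 minutes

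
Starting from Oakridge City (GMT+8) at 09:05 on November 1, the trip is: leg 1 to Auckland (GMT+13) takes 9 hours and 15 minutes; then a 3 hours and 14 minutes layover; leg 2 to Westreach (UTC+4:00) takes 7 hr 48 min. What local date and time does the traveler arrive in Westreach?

Convert departure to UTC: 09:05 − 8:00 = 01:05 UTC on Nov 1.
Add 9 hours and 15 minutes leg 1 → 10:20 UTC.
Add 3 hours and 14 minutes layover in Auckland → 13:34 UTC.
Add 7 hours and 48 minutes leg 2 → 21:22 UTC.
Westreach is UTC+4:00, so local arrival = 21:22 + 4:00 = 01:22 on Nov 2.

01:22 on November 2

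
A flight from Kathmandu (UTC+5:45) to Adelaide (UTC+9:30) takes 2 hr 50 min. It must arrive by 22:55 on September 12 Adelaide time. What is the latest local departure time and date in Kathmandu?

Target arrival in UTC: 22:55 − 9:30 = 13:25 on Sep 12.
Subtract 2 hours and 50 minutes → departure 10:35 UTC on Sep 12.
Kathmandu is UTC+5:45: 10:35 + 5:45 = 16:20 on Sep 12.

16:20 on September 12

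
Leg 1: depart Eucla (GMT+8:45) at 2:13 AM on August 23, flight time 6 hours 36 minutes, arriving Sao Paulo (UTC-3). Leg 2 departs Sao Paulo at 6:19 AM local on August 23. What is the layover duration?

9 hours 15 minutes

Convert departure to UTC: 2:13 AM − 8:45 = 5:28 PM UTC on Aug 22.
Add 6 hours 36 minutes flight time → 12:04 AM UTC (Aug 23).
Sao Paulo is UTC−3:00, so local arrival = 12:04 AM − 3:00 = 9:04 PM on Aug 22.
Layover = 6:19 AM − 9:04 PM (+1 day) = 9 hours 15 minutes.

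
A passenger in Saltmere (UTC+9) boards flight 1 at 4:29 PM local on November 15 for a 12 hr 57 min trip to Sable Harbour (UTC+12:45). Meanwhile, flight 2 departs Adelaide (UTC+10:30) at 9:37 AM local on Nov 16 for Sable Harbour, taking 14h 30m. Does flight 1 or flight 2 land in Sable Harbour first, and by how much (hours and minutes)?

the first, by 17 hours 11 minutes

Flight 1 in UTC: 4:29 PM − 9:00 = 7:29 AM on Nov 15.
+12 hours and 57 minutes → arrive 8:26 PM UTC on Nov 15.
Flight 2 in UTC: 9:37 AM − 10:30 = 11:07 PM on Nov 15.
+14 hours and 30 minutes → arrive 1:37 PM UTC on Nov 16.
Flight 1 lands earlier by 17 hours 11 minutes.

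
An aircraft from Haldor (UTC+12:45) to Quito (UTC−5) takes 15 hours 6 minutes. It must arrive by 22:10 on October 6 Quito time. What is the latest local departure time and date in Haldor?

00:49 on October 7

Target arrival in UTC: 22:10 + 5:00 = 03:10 on Oct 7.
Subtract 15 hours 6 minutes → departure 12:04 UTC on Oct 6.
Haldor is UTC+12:45: 12:04 + 12:45 = 00:49 on Oct 7.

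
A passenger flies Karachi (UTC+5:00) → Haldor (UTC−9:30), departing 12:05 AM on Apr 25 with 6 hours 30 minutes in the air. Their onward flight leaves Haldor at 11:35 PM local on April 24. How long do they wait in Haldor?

7 hours 30 minutes

Convert departure to UTC: 12:05 AM − 5:00 = 7:05 PM UTC on Apr 24.
Add 6 hours and 30 minutes flight time → 1:35 AM UTC (Apr 25).
Haldor is UTC−9:30, so local arrival = 1:35 AM − 9:30 = 4:05 PM on Apr 24.
Layover = 11:35 PM − 4:05 PM = 7 hours 30 minutes.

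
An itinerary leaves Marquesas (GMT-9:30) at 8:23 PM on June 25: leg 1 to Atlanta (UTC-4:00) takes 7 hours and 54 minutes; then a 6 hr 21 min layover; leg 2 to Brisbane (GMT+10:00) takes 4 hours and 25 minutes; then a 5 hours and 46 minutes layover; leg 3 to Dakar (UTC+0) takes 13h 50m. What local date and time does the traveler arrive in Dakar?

Convert departure to UTC: 8:23 PM + 9:30 = 5:53 AM UTC on Jun 26.
Add 7 hours and 54 minutes leg 1 → 1:47 PM UTC.
Add 6 hours 21 minutes layover in Atlanta → 8:08 PM UTC.
Add 4 hours 25 minutes leg 2 → 12:33 AM UTC (Jun 27).
Add 5 hours and 46 minutes layover in Brisbane → 6:19 AM UTC.
Add 13 hours 50 minutes leg 3 → 8:09 PM UTC.
Dakar is UTC+0, so local arrival is the same: 8:09 PM on Jun 27.

8:09 PM on Jun 27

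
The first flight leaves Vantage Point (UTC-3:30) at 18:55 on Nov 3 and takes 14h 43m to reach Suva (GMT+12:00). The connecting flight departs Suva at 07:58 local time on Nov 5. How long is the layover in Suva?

6 hours 50 minutes

Convert departure to UTC: 18:55 + 3:30 = 22:25 UTC on Nov 3.
Add 14 hours 43 minutes flight time → 13:08 UTC (Nov 4).
Suva is UTC+12:00, so local arrival = 13:08 + 12:00 = 01:08 on Nov 5.
Layover = 07:58 − 01:08 = 6 hours 50 minutes.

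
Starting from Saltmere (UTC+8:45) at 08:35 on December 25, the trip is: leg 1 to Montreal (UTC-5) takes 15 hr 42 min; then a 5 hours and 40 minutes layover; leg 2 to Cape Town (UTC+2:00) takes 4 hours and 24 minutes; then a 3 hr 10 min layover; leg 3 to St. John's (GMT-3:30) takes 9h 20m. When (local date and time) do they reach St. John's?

10:36 on December 26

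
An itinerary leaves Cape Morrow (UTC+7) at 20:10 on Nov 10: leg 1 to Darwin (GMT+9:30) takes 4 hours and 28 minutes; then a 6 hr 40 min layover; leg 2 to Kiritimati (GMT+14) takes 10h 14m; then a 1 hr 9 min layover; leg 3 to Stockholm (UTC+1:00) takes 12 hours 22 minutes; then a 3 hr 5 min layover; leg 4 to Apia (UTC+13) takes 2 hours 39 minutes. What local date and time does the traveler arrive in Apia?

18:47 on November 12

Convert departure to UTC: 20:10 − 7:00 = 13:10 UTC on Nov 10.
Add 4 hours and 28 minutes leg 1 → 17:38 UTC.
Add 6 hours and 40 minutes layover in Darwin → 00:18 UTC (Nov 11).
Add 10 hours 14 minutes leg 2 → 10:32 UTC.
Add 1 hour 9 minutes layover in Kiritimati → 11:41 UTC.
Add 12 hours and 22 minutes leg 3 → 00:03 UTC (Nov 12).
Add 3 hours and 5 minutes layover in Stockholm → 03:08 UTC.
Add 2 hours 39 minutes leg 4 → 05:47 UTC.
Apia is UTC+13:00, so local arrival = 05:47 + 13:00 = 18:47 on Nov 12.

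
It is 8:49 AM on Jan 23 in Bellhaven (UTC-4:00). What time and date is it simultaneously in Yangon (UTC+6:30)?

7:19 PM on January 23

In UTC: 8:49 AM + 4:00 = 12:49 PM on Jan 23.
Yangon is UTC+6:30: 12:49 PM + 6:30 = 7:19 PM on Jan 23.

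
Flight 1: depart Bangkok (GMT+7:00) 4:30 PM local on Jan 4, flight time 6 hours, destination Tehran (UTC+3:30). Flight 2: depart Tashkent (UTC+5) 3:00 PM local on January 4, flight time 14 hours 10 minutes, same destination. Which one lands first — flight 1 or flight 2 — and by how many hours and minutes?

the first, by 8 hours 40 minutes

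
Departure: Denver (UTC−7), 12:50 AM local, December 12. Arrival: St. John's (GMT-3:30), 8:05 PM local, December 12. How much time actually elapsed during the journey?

Departure in UTC: 12:50 AM + 7:00 = 7:50 AM on Dec 12.
Arrival in UTC: 8:05 PM + 3:30 = 11:35 PM on Dec 12.
Elapsed = 11:35 PM − 7:50 AM = 15 hours 45 minutes.

15 hours 45 minutes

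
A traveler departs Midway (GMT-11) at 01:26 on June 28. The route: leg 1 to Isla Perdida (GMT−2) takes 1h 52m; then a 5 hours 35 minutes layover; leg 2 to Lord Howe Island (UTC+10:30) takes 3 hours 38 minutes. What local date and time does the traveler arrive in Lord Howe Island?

10:01 on June 29

Convert departure to UTC: 01:26 + 11:00 = 12:26 UTC on Jun 28.
Add 1 hour and 52 minutes leg 1 → 14:18 UTC.
Add 5 hours 35 minutes layover in Isla Perdida → 19:53 UTC.
Add 3 hours and 38 minutes leg 2 → 23:31 UTC.
Lord Howe Island is UTC+10:30, so local arrival = 23:31 + 10:30 = 10:01 on Jun 29.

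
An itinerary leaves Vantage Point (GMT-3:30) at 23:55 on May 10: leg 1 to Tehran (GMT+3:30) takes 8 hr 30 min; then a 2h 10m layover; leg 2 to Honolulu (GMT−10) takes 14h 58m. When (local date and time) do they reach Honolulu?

19:03 on May 11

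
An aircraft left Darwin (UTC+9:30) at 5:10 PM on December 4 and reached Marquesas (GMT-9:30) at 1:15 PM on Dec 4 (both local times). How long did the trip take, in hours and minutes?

15 hours 5 minutes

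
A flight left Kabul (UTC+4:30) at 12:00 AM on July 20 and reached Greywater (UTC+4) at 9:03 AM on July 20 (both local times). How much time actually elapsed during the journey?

Departure in UTC: 12:00 AM − 4:30 = 7:30 PM on Jul 19.
Arrival in UTC: 9:03 AM − 4:00 = 5:03 AM on Jul 20.
Elapsed = 5:03 AM − 7:30 PM (+1 day) = 9 hours 33 minutes.

9 hours 33 minutes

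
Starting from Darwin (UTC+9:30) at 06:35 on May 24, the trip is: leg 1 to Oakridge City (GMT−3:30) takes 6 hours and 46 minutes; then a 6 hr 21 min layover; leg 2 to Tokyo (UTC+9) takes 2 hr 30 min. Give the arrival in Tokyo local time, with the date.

Convert departure to UTC: 06:35 − 9:30 = 21:05 UTC on May 23.
Add 6 hours and 46 minutes leg 1 → 03:51 UTC (May 24).
Add 6 hours and 21 minutes layover in Oakridge City → 10:12 UTC.
Add 2 hours 30 minutes leg 2 → 12:42 UTC.
Tokyo is UTC+9:00, so local arrival = 12:42 + 9:00 = 21:42 on May 24.

21:42 on May 24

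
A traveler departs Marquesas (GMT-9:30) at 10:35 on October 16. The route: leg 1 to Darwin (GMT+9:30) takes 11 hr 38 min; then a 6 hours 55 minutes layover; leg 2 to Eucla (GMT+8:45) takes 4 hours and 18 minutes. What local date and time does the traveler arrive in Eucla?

Convert departure to UTC: 10:35 + 9:30 = 20:05 UTC on Oct 16.
Add 11 hours 38 minutes leg 1 → 07:43 UTC (Oct 17).
Add 6 hours 55 minutes layover in Darwin → 14:38 UTC.
Add 4 hours and 18 minutes leg 2 → 18:56 UTC.
Eucla is UTC+8:45, so local arrival = 18:56 + 8:45 = 03:41 on Oct 18.

03:41 on October 18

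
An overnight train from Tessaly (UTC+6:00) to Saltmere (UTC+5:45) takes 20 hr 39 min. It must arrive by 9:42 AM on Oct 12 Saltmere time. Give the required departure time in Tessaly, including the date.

Target arrival in UTC: 9:42 AM − 5:45 = 3:57 AM on Oct 12.
Subtract 20 hours and 39 minutes → departure 7:18 AM UTC on Oct 11.
Tessaly is UTC+6:00: 7:18 AM + 6:00 = 1:18 PM on Oct 11.

1:18 PM on October 11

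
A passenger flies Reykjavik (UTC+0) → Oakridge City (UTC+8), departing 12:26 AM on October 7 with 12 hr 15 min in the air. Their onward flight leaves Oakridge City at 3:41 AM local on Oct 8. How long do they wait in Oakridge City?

7 hours

Reykjavik is at UTC+0, so departure is already 12:26 AM UTC on Oct 7.
Add 12 hours and 15 minutes flight time → 12:41 PM UTC.
Oakridge City is UTC+8:00, so local arrival = 12:41 PM + 8:00 = 8:41 PM on Oct 7.
Layover = 3:41 AM − 8:41 PM (+1 day) = 7 hours.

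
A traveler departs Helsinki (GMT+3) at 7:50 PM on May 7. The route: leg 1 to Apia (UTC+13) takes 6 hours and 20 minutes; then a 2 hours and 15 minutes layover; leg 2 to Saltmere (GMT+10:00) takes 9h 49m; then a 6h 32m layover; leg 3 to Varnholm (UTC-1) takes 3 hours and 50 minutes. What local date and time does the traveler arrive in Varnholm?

Convert departure to UTC: 7:50 PM − 3:00 = 4:50 PM UTC on May 7.
Add 6 hours and 20 minutes leg 1 → 11:10 PM UTC.
Add 2 hours and 15 minutes layover in Apia → 1:25 AM UTC (May 8).
Add 9 hours and 49 minutes leg 2 → 11:14 AM UTC.
Add 6 hours 32 minutes layover in Saltmere → 5:46 PM UTC.
Add 3 hours 50 minutes leg 3 → 9:36 PM UTC.
Varnholm is UTC−1:00, so local arrival = 9:36 PM − 1:00 = 8:36 PM on May 8.

8:36 PM on May 8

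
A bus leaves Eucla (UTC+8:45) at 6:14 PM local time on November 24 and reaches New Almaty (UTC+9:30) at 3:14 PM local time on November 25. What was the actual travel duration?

20 hours 15 minutes

Departure in UTC: 6:14 PM − 8:45 = 9:29 AM on Nov 24.
Arrival in UTC: 3:14 PM − 9:30 = 5:44 AM on Nov 25.
Elapsed = 5:44 AM − 9:29 AM (+1 day) = 20 hours 15 minutes.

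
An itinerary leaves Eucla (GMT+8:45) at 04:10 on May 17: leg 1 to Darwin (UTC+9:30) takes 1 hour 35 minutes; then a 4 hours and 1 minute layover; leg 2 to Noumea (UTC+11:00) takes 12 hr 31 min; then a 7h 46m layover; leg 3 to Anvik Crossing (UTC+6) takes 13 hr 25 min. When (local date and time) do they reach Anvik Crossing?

16:43 on May 18

Convert departure to UTC: 04:10 − 8:45 = 19:25 UTC on May 16.
Add 1 hour and 35 minutes leg 1 → 21:00 UTC.
Add 4 hours and 1 minute layover in Darwin → 01:01 UTC (May 17).
Add 12 hours 31 minutes leg 2 → 13:32 UTC.
Add 7 hours 46 minutes layover in Noumea → 21:18 UTC.
Add 13 hours and 25 minutes leg 3 → 10:43 UTC (May 18).
Anvik Crossing is UTC+6:00, so local arrival = 10:43 + 6:00 = 16:43 on May 18.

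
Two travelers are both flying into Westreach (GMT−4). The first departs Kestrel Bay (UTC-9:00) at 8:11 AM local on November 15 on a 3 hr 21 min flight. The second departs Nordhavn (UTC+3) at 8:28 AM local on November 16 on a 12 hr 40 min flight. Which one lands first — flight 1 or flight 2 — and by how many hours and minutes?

Flight 1 in UTC: 8:11 AM + 9:00 = 5:11 PM on Nov 15.
+3 hours and 21 minutes → arrive 8:32 PM UTC on Nov 15.
Flight 2 in UTC: 8:28 AM − 3:00 = 5:28 AM on Nov 16.
+12 hours 40 minutes → arrive 6:08 PM UTC on Nov 16.
Flight 1 lands earlier by 21 hours 36 minutes.

the first, by 21 hours 36 minutes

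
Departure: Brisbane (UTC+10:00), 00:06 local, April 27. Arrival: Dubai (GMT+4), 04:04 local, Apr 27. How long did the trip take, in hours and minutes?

9 hours 58 minutes

Departure in UTC: 00:06 − 10:00 = 14:06 on Apr 26.
Arrival in UTC: 04:04 − 4:00 = 00:04 on Apr 27.
Elapsed = 00:04 − 14:06 (+1 day) = 9 hours 58 minutes.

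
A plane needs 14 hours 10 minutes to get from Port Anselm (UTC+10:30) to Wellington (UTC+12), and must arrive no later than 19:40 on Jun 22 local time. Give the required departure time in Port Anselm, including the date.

Target arrival in UTC: 19:40 − 12:00 = 07:40 on Jun 22.
Subtract 14 hours 10 minutes → departure 17:30 UTC on Jun 21.
Port Anselm is UTC+10:30: 17:30 + 10:30 = 04:00 on Jun 22.

04:00 on June 22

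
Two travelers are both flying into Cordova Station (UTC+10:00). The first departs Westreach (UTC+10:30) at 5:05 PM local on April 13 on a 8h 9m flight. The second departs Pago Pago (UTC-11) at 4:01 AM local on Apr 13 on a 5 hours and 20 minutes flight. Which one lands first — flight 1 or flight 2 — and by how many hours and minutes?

the first, by 5 hours 37 minutes

Flight 1 in UTC: 5:05 PM − 10:30 = 6:35 AM on Apr 13.
+8 hours and 9 minutes → arrive 2:44 PM UTC on Apr 13.
Flight 2 in UTC: 4:01 AM + 11:00 = 3:01 PM on Apr 13.
+5 hours and 20 minutes → arrive 8:21 PM UTC on Apr 13.
Flight 1 lands earlier by 5 hours 37 minutes.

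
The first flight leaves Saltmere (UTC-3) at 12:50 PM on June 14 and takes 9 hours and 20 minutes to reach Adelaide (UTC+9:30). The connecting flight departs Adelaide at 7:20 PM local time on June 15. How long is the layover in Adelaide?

8 hours 40 minutes

Convert departure to UTC: 12:50 PM + 3:00 = 3:50 PM UTC on Jun 14.
Add 9 hours 20 minutes flight time → 1:10 AM UTC (Jun 15).
Adelaide is UTC+9:30, so local arrival = 1:10 AM + 9:30 = 10:40 AM on Jun 15.
Layover = 7:20 PM − 10:40 AM = 8 hours 40 minutes.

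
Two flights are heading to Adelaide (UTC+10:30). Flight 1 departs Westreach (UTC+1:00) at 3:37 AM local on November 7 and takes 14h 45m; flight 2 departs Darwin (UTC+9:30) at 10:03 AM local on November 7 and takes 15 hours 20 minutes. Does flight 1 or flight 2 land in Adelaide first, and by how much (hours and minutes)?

the second, by 1 hour 29 minutes

Flight 1 in UTC: 3:37 AM − 1:00 = 2:37 AM on Nov 7.
+14 hours and 45 minutes → arrive 5:22 PM UTC on Nov 7.
Flight 2 in UTC: 10:03 AM − 9:30 = 12:33 AM on Nov 7.
+15 hours 20 minutes → arrive 3:53 PM UTC on Nov 7.
Flight 2 lands earlier by 1 hour 29 minutes.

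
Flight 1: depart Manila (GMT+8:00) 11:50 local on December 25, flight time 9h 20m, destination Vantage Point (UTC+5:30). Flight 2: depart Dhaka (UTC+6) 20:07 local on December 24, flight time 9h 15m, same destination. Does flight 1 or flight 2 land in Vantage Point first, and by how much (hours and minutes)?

Flight 1 in UTC: 11:50 − 8:00 = 03:50 on Dec 25.
+9 hours 20 minutes → arrive 13:10 UTC on Dec 25.
Flight 2 in UTC: 20:07 − 6:00 = 14:07 on Dec 24.
+9 hours 15 minutes → arrive 23:22 UTC on Dec 24.
Flight 2 lands earlier by 13 hours 48 minutes.

the second, by 13 hours 48 minutes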